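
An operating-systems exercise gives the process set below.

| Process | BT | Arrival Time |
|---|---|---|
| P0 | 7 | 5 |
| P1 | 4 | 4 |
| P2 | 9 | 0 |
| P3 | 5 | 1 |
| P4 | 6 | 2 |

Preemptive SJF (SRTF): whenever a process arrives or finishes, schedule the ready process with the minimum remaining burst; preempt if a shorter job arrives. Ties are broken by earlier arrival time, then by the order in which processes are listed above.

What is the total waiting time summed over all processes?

43

Gantt: | P2 0-1 | P3 1-6 | P1 6-10 | P4 10-16 | P0 16-23 | P2 23-31 |
Completion: P0=23  P1=10  P2=31  P3=6  P4=16
Waiting = turnaround − burst: P0=11, P1=2, P2=22, P3=0, P4=8
Total waiting = 11 + 2 + 22 + 0 + 8 = 43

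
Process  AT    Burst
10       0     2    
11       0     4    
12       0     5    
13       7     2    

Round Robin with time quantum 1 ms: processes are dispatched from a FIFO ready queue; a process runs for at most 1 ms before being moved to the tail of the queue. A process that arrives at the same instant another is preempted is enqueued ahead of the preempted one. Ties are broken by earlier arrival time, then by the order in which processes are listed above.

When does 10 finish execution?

4

Schedule: | 10 0-1 | 11 1-2 | 12 2-3 | 10 3-4 | 11 4-5 | 12 5-6 | 11 6-7 | 12 7-8 | 13 8-9 | 11 9-10 | 12 10-11 | 13 11-12 | 12 12-13 |
Completion: 10=4  11=10  12=13  13=12
Turnaround (C−A): 10=4  11=10  12=13  13=5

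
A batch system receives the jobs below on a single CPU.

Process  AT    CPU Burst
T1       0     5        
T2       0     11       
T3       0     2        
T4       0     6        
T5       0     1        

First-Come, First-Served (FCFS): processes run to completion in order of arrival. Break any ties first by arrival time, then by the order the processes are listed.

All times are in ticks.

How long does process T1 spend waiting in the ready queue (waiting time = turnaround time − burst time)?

0

Schedule: | T1 0-5 | T2 5-16 | T3 16-18 | T4 18-24 | T5 24-25 |
Completion: T1=5  T2=16  T3=18  T4=24  T5=25
Turnaround (C−A): T1=5  T2=16  T3=18  T4=24  T5=25
Waiting(T1) = turnaround − burst = 5 − 5 = 0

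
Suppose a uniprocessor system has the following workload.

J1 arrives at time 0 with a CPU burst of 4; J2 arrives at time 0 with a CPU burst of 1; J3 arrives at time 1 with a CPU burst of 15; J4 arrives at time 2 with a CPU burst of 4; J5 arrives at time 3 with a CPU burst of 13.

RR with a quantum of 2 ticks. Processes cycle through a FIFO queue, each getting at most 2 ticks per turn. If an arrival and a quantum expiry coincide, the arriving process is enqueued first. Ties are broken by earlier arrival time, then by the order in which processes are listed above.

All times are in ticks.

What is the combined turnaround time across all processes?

94

Schedule: | J1 0-2 | J2 2-3 | J3 3-5 | J4 5-7 | J1 7-9 | J5 9-11 | J3 11-13 | J4 13-15 | J5 15-17 | J3 17-19 | J5 19-21 | J3 21-23 | J5 23-25 | J3 25-27 | J5 27-29 | J3 29-31 | J5 31-33 | J3 33-35 | J5 35-36 | J3 36-37 |
Completion: J1=9  J2=3  J3=37  J4=15  J5=36
Turnaround (C−A): J1=9  J2=3  J3=36  J4=13  J5=33
Turnaround = completion − arrival: J1=9, J2=3, J3=36, J4=13, J5=33
Total turnaround = 9 + 3 + 36 + 13 + 33 = 94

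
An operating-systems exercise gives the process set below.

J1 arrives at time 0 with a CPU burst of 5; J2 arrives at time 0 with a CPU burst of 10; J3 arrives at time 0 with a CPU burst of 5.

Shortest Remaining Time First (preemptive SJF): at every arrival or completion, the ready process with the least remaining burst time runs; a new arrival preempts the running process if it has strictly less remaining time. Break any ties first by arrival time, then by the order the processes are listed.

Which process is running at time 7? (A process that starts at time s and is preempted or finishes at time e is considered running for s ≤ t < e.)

Schedule: | J1 0-5 | J3 5-10 | J2 10-20 |
Completion: J1=5  J2=20  J3=10
Turnaround (C−A): J1=5  J2=20  J3=10

J3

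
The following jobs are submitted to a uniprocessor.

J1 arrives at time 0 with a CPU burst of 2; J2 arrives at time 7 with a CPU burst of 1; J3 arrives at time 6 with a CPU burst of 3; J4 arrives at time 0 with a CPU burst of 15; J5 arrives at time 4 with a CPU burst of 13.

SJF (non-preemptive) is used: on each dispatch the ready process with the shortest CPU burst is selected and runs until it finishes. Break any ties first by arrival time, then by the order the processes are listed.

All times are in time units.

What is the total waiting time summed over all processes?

41

Gantt: | J1 0-2 | J4 2-17 | J2 17-18 | J3 18-21 | J5 21-34 |
Completion: J1=2  J2=18  J3=21  J4=17  J5=34
Turnaround (C−A): J1=2  J2=11  J3=15  J4=17  J5=30
Waiting = turnaround − burst: J1=0, J2=10, J3=12, J4=2, J5=17
Total waiting = 0 + 10 + 12 + 2 + 17 = 41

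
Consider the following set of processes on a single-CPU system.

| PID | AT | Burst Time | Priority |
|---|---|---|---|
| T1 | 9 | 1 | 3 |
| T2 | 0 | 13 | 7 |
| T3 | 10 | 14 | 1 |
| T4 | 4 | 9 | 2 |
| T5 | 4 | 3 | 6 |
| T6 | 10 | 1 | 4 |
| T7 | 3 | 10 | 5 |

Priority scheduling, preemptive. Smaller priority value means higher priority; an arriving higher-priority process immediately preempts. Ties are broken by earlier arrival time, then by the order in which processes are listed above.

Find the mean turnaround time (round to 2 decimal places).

28.29

Timeline: | T2 0-3 | T7 3-4 | T4 4-10 | T3 10-24 | T4 24-27 | T1 27-28 | T6 28-29 | T7 29-38 | T5 38-41 | T2 41-51 |
Completion: T1=28  T2=51  T3=24  T4=27  T5=41  T6=29  T7=38
Turnaround (C−A): T1=19  T2=51  T3=14  T4=23  T5=37  T6=19  T7=35
Turnaround times: T1=19, T2=51, T3=14, T4=23, T5=37, T6=19, T7=35
Average turnaround = (19+51+14+23+37+19+35) / 7 = 198/7 = 28.29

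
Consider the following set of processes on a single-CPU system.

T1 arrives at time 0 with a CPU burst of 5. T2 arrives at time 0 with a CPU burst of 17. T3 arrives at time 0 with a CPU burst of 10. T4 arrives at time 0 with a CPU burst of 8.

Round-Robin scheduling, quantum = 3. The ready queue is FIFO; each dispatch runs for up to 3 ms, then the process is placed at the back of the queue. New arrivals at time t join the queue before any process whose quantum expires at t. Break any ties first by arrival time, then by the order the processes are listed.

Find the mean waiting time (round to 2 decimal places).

Schedule: | T1 0-3 | T2 3-6 | T3 6-9 | T4 9-12 | T1 12-14 | T2 14-17 | T3 17-20 | T4 20-23 | T2 23-26 | T3 26-29 | T4 29-31 | T2 31-34 | T3 34-35 | T2 35-40 |
Completion: T1=14  T2=40  T3=35  T4=31
Turnaround (C−A): T1=14  T2=40  T3=35  T4=31
Waiting times: T1=9, T2=23, T3=25, T4=23
Average waiting = (9+23+25+23) / 4 = 80/4 = 20.00

20.00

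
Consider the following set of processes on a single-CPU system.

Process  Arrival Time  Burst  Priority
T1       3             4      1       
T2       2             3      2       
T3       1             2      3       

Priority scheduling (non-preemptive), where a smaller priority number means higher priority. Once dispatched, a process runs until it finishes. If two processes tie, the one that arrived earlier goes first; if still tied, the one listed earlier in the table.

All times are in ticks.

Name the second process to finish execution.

Gantt: | idle 0-1 | T3 1-3 | T1 3-7 | T2 7-10 |
Completion: T1=7  T2=10  T3=3
Turnaround (C−A): T1=4  T2=8  T3=2
Finish order: T3 → T1 → T2

T1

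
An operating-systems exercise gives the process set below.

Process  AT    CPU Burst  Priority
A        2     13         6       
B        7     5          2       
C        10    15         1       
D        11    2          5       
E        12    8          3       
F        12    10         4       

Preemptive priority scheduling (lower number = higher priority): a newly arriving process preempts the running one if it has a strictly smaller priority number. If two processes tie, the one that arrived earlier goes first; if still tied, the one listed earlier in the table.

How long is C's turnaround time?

Schedule: | idle 0-2 | A 2-7 | B 7-10 | C 10-25 | B 25-27 | E 27-35 | F 35-45 | D 45-47 | A 47-55 |
Completion: A=55  B=27  C=25  D=47  E=35  F=45
Turnaround (C−A): A=53  B=20  C=15  D=36  E=23  F=33
Turnaround(C) = completion − arrival = 25 − 10 = 15

15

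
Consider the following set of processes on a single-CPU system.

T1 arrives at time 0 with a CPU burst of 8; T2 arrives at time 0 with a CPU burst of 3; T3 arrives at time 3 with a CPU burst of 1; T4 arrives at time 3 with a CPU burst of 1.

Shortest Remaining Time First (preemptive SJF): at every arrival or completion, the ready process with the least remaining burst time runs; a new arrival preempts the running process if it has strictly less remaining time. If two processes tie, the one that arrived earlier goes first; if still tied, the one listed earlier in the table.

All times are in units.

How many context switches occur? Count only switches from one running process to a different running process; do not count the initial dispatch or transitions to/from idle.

Schedule: | T2 0-3 | T3 3-4 | T4 4-5 | T1 5-13 |
Completion: T1=13  T2=3  T3=4  T4=5

3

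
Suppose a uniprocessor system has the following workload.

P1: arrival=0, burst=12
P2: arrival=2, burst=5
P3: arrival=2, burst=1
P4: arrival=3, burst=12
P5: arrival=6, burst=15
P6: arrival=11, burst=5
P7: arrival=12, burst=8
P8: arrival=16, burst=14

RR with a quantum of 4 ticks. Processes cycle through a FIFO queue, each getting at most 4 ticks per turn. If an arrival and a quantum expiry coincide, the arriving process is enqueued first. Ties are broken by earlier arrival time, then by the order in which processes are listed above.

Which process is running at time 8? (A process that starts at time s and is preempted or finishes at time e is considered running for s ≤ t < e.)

P3

Schedule: | P1 0-4 | P2 4-8 | P3 8-9 | P4 9-13 | P1 13-17 | P5 17-21 | P2 21-22 | P6 22-26 | P7 26-30 | P4 30-34 | P8 34-38 | P1 38-42 | P5 42-46 | P6 46-47 | P7 47-51 | P4 51-55 | P8 55-59 | P5 59-63 | P8 63-67 | P5 67-70 | P8 70-72 |
Completion: P1=42  P2=22  P3=9  P4=55  P5=70  P6=47  P7=51  P8=72
Turnaround (C−A): P1=42  P2=20  P3=7  P4=52  P5=64  P6=36  P7=39  P8=56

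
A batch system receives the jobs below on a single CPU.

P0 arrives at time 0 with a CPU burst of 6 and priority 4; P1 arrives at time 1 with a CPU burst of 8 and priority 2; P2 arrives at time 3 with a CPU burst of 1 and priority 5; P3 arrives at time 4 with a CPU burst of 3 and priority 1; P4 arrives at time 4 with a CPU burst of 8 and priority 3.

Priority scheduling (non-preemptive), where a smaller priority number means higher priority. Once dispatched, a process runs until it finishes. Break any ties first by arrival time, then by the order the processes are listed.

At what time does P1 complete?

Schedule: | P0 0-6 | P3 6-9 | P1 9-17 | P4 17-25 | P2 25-26 |
Completion: P0=6  P1=17  P2=26  P3=9  P4=25
Turnaround (C−A): P0=6  P1=16  P2=23  P3=5  P4=21

17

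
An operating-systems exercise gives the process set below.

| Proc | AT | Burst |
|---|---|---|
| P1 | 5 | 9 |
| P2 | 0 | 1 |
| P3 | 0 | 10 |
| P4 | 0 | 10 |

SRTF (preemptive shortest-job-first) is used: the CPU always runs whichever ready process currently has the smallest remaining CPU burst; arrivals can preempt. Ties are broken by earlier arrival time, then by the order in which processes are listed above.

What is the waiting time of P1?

Schedule: | P2 0-1 | P3 1-11 | P1 11-20 | P4 20-30 |
Completion: P1=20  P2=1  P3=11  P4=30
Turnaround (C−A): P1=15  P2=1  P3=11  P4=30
Waiting(P1) = turnaround − burst = 15 − 9 = 6

6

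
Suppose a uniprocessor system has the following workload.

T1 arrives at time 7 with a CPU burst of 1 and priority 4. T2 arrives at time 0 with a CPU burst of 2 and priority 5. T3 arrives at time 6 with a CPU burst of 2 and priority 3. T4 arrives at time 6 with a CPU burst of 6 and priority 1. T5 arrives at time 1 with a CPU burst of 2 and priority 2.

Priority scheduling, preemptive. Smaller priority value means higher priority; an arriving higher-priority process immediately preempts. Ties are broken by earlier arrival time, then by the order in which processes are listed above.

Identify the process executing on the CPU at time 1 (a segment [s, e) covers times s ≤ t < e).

Timeline: | T2 0-1 | T5 1-3 | T2 3-4 | idle 4-6 | T4 6-12 | T3 12-14 | T1 14-15 |
Completion: T1=15  T2=4  T3=14  T4=12  T5=3

T5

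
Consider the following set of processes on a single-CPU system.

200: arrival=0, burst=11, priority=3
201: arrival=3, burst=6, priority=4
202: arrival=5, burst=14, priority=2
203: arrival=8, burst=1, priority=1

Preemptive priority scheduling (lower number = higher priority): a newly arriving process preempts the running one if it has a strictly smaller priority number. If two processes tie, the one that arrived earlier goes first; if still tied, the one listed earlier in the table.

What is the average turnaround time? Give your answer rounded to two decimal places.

Gantt: | 200 0-5 | 202 5-8 | 203 8-9 | 202 9-20 | 200 20-26 | 201 26-32 |
Completion: 200=26  201=32  202=20  203=9
Turnaround times: 200=26, 201=29, 202=15, 203=1
Average turnaround = (26+29+15+1) / 4 = 71/4 = 17.75

17.75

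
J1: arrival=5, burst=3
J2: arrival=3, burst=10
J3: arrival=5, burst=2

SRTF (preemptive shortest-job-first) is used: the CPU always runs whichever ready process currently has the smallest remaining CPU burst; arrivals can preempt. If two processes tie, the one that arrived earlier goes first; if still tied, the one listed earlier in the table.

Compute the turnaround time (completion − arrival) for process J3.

Timeline: | idle 0-3 | J2 3-5 | J3 5-7 | J1 7-10 | J2 10-18 |
Completion: J1=10  J2=18  J3=7
Turnaround (C−A): J1=5  J2=15  J3=2
Turnaround(J3) = completion − arrival = 7 − 5 = 2

2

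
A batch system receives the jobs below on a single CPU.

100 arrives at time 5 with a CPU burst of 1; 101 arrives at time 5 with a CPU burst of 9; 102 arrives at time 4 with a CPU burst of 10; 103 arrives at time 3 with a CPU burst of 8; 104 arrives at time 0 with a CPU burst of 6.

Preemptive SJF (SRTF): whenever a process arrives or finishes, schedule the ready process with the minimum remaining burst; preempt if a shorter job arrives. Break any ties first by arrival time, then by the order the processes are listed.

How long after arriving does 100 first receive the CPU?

Schedule: | 104 0-6 | 100 6-7 | 103 7-15 | 101 15-24 | 102 24-34 |
Completion: 100=7  101=24  102=34  103=15  104=6
Turnaround (C−A): 100=2  101=19  102=30  103=12  104=6
Response(100) = first start − arrival = 6 − 5 = 1

1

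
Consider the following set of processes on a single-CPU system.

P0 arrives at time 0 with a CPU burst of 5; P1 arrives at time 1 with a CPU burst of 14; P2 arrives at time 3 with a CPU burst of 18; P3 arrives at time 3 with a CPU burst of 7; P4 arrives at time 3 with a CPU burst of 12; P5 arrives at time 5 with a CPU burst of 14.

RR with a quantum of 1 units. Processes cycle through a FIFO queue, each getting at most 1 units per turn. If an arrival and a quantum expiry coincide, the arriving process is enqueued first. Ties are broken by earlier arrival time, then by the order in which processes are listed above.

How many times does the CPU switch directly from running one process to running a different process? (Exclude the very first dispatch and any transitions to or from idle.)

66

Gantt: | P0 0-1 | P1 1-2 | P0 2-3 | P1 3-4 | P2 4-5 | P3 5-6 | P4 6-7 | P0 7-8 | P1 8-9 | P5 9-10 | P2 10-11 | P3 11-12 | P4 12-13 | P0 13-14 | P1 14-15 | P5 15-16 | P2 16-17 | P3 17-18 | P4 18-19 | P0 19-20 | P1 20-21 | P5 21-22 | P2 22-23 | P3 23-24 | P4 24-25 | P1 25-26 | P5 26-27 | P2 27-28 | P3 28-29 | P4 29-30 | P1 30-31 | P5 31-32 | P2 32-33 | P3 33-34 | P4 34-35 | P1 35-36 | P5 36-37 | P2 37-38 | P3 38-39 | P4 39-40 | P1 40-41 | P5 41-42 | P2 42-43 | P4 43-44 | P1 44-45 | P5 45-46 | P2 46-47 | P4 47-48 | P1 48-49 | P5 49-50 | P2 50-51 | P4 51-52 | P1 52-53 | P5 53-54 | P2 54-55 | P4 55-56 | P1 56-57 | P5 57-58 | P2 58-59 | P4 59-60 | P1 60-61 | P5 61-62 | P2 62-63 | P5 63-64 | P2 64-65 | P5 65-66 | P2 66-70 |
Completion: P0=20  P1=61  P2=70  P3=39  P4=60  P5=66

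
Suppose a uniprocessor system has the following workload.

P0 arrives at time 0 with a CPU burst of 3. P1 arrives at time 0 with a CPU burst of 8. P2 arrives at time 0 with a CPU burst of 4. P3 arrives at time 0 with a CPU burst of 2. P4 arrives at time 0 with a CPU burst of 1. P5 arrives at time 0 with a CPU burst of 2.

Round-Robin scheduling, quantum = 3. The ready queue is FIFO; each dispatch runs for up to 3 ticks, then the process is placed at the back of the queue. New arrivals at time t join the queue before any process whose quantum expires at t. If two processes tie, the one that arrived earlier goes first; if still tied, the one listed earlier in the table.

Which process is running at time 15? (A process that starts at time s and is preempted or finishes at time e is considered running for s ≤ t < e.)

P1

Gantt: | P0 0-3 | P1 3-6 | P2 6-9 | P3 9-11 | P4 11-12 | P5 12-14 | P1 14-17 | P2 17-18 | P1 18-20 |
Completion: P0=3  P1=20  P2=18  P3=11  P4=12  P5=14
Turnaround (C−A): P0=3  P1=20  P2=18  P3=11  P4=12  P5=14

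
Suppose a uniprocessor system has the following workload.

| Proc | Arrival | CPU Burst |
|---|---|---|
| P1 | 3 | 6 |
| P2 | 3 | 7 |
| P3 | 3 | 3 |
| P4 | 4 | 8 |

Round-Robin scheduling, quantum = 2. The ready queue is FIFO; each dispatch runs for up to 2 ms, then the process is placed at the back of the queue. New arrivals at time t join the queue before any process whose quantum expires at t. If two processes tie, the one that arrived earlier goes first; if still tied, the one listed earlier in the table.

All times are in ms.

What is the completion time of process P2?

Gantt: | idle 0-3 | P1 3-5 | P2 5-7 | P3 7-9 | P4 9-11 | P1 11-13 | P2 13-15 | P3 15-16 | P4 16-18 | P1 18-20 | P2 20-22 | P4 22-24 | P2 24-25 | P4 25-27 |
Completion: P1=20  P2=25  P3=16  P4=27
Turnaround (C−A): P1=17  P2=22  P3=13  P4=23

25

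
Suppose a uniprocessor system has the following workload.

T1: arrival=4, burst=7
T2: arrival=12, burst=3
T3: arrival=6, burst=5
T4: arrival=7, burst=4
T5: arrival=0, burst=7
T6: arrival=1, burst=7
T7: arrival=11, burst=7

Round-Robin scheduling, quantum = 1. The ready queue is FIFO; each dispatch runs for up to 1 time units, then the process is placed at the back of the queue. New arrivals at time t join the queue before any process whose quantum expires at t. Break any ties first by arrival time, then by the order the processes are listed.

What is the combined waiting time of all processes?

153

Gantt: | T5 0-1 | T6 1-2 | T5 2-3 | T6 3-4 | T5 4-5 | T1 5-6 | T6 6-7 | T5 7-8 | T3 8-9 | T1 9-10 | T4 10-11 | T6 11-12 | T5 12-13 | T3 13-14 | T1 14-15 | T7 15-16 | T4 16-17 | T2 17-18 | T6 18-19 | T5 19-20 | T3 20-21 | T1 21-22 | T7 22-23 | T4 23-24 | T2 24-25 | T6 25-26 | T5 26-27 | T3 27-28 | T1 28-29 | T7 29-30 | T4 30-31 | T2 31-32 | T6 32-33 | T3 33-34 | T1 34-35 | T7 35-36 | T1 36-37 | T7 37-40 |
Completion: T1=37  T2=32  T3=34  T4=31  T5=27  T6=33  T7=40
Waiting = turnaround − burst: T1=26, T2=17, T3=23, T4=20, T5=20, T6=25, T7=22
Total waiting = 26 + 17 + 23 + 20 + 20 + 25 + 22 = 153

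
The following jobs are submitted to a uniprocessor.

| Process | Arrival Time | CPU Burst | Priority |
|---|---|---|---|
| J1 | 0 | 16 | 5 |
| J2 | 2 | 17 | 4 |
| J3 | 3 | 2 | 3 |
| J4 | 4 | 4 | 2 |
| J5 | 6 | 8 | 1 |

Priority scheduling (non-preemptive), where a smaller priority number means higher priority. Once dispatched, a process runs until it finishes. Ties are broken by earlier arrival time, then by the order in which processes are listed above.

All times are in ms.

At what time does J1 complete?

16

Timeline: | J1 0-16 | J5 16-24 | J4 24-28 | J3 28-30 | J2 30-47 |
Completion: J1=16  J2=47  J3=30  J4=28  J5=24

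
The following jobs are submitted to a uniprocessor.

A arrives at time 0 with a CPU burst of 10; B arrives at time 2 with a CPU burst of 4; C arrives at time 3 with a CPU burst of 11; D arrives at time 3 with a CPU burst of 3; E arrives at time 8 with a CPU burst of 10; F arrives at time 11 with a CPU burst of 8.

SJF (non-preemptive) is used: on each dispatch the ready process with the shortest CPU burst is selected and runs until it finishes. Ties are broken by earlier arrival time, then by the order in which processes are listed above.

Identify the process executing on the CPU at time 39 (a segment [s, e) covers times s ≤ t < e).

C

Timeline: | A 0-10 | D 10-13 | B 13-17 | F 17-25 | E 25-35 | C 35-46 |
Completion: A=10  B=17  C=46  D=13  E=35  F=25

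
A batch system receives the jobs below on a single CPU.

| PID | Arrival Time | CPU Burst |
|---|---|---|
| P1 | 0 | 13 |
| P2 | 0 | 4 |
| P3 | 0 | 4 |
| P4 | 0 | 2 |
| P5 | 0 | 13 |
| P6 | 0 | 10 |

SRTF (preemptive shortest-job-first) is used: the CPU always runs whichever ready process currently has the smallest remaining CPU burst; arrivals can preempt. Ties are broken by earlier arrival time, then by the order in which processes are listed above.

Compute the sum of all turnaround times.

Schedule: | P4 0-2 | P2 2-6 | P3 6-10 | P6 10-20 | P1 20-33 | P5 33-46 |
Completion: P1=33  P2=6  P3=10  P4=2  P5=46  P6=20
Turnaround = completion − arrival: P1=33, P2=6, P3=10, P4=2, P5=46, P6=20
Total turnaround = 33 + 6 + 10 + 2 + 46 + 20 = 117

117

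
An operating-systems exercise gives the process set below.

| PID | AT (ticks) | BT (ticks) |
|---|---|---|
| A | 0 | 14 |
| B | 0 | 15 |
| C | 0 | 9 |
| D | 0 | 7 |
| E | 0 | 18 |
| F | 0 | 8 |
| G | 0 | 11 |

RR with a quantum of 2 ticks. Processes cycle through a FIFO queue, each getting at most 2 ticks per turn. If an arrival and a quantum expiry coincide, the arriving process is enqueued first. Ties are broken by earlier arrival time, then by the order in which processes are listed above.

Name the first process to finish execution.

Schedule: | A 0-2 | B 2-4 | C 4-6 | D 6-8 | E 8-10 | F 10-12 | G 12-14 | A 14-16 | B 16-18 | C 18-20 | D 20-22 | E 22-24 | F 24-26 | G 26-28 | A 28-30 | B 30-32 | C 32-34 | D 34-36 | E 36-38 | F 38-40 | G 40-42 | A 42-44 | B 44-46 | C 46-48 | D 48-49 | E 49-51 | F 51-53 | G 53-55 | A 55-57 | B 57-59 | C 59-60 | E 60-62 | G 62-64 | A 64-66 | B 66-68 | E 68-70 | G 70-71 | A 71-73 | B 73-75 | E 75-77 | B 77-78 | E 78-82 |
Completion: A=73  B=78  C=60  D=49  E=82  F=53  G=71
Turnaround (C−A): A=73  B=78  C=60  D=49  E=82  F=53  G=71
Finish order: D → F → C → G → A → B → E

D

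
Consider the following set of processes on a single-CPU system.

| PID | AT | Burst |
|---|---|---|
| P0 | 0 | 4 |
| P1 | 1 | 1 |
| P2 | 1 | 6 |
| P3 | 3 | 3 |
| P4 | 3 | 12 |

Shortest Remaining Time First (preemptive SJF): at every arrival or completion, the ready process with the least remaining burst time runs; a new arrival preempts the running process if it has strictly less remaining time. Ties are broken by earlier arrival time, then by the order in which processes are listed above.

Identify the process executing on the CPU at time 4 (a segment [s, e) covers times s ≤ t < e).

P0

Gantt: | P0 0-1 | P1 1-2 | P0 2-5 | P3 5-8 | P2 8-14 | P4 14-26 |
Completion: P0=5  P1=2  P2=14  P3=8  P4=26
Turnaround (C−A): P0=5  P1=1  P2=13  P3=5  P4=23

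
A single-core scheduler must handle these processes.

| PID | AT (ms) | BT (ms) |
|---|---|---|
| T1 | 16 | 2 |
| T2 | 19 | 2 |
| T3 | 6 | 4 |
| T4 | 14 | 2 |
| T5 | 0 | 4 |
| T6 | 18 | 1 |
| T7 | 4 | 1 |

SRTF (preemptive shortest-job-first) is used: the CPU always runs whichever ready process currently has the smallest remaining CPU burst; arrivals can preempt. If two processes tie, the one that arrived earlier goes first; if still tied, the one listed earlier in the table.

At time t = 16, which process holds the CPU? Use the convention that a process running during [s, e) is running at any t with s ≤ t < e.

Gantt: | T5 0-4 | T7 4-5 | idle 5-6 | T3 6-10 | idle 10-14 | T4 14-16 | T1 16-18 | T6 18-19 | T2 19-21 |
Completion: T1=18  T2=21  T3=10  T4=16  T5=4  T6=19  T7=5
Turnaround (C−A): T1=2  T2=2  T3=4  T4=2  T5=4  T6=1  T7=1

T1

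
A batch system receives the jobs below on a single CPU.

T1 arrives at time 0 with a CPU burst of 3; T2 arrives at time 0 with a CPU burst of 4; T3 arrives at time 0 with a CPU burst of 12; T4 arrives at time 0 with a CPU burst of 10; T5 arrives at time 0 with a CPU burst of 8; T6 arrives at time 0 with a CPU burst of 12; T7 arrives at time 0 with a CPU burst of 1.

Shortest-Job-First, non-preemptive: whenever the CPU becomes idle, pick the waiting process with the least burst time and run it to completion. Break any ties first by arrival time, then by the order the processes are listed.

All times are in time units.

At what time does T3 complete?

38

Gantt: | T7 0-1 | T1 1-4 | T2 4-8 | T5 8-16 | T4 16-26 | T3 26-38 | T6 38-50 |
Completion: T1=4  T2=8  T3=38  T4=26  T5=16  T6=50  T7=1
Turnaround (C−A): T1=4  T2=8  T3=38  T4=26  T5=16  T6=50  T7=1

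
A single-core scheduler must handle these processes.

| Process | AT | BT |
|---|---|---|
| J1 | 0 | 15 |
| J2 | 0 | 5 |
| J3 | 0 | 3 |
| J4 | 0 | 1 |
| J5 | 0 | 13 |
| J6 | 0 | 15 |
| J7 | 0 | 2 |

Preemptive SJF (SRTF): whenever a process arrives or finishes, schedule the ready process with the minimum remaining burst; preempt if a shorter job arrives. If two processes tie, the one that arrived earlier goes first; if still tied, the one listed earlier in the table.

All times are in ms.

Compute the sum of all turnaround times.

138

Timeline: | J4 0-1 | J7 1-3 | J3 3-6 | J2 6-11 | J5 11-24 | J1 24-39 | J6 39-54 |
Completion: J1=39  J2=11  J3=6  J4=1  J5=24  J6=54  J7=3
Turnaround (C−A): J1=39  J2=11  J3=6  J4=1  J5=24  J6=54  J7=3
Turnaround = completion − arrival: J1=39, J2=11, J3=6, J4=1, J5=24, J6=54, J7=3
Total turnaround = 39 + 11 + 6 + 1 + 24 + 54 + 3 = 138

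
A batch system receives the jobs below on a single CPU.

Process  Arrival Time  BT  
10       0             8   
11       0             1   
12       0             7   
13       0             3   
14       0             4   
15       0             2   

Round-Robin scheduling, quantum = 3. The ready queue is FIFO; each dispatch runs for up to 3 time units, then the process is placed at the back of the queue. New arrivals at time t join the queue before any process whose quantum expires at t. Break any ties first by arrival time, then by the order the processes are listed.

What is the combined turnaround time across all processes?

100

Schedule: | 10 0-3 | 11 3-4 | 12 4-7 | 13 7-10 | 14 10-13 | 15 13-15 | 10 15-18 | 12 18-21 | 14 21-22 | 10 22-24 | 12 24-25 |
Completion: 10=24  11=4  12=25  13=10  14=22  15=15
Turnaround (C−A): 10=24  11=4  12=25  13=10  14=22  15=15
Turnaround = completion − arrival: 10=24, 11=4, 12=25, 13=10, 14=22, 15=15
Total turnaround = 24 + 4 + 25 + 10 + 22 + 15 = 100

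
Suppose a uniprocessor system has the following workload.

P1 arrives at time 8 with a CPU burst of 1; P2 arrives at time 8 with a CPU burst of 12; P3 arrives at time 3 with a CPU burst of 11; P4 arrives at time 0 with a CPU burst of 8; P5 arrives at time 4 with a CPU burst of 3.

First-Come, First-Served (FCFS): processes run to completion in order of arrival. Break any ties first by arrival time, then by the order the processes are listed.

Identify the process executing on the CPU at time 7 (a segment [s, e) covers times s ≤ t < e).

Gantt: | P4 0-8 | P3 8-19 | P5 19-22 | P1 22-23 | P2 23-35 |
Completion: P1=23  P2=35  P3=19  P4=8  P5=22

P4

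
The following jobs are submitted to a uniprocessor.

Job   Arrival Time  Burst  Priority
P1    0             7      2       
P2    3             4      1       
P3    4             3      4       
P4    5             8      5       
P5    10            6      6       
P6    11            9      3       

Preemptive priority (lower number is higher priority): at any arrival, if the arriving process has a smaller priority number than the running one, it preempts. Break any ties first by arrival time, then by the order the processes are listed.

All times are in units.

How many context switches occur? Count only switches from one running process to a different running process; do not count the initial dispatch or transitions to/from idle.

Timeline: | P1 0-3 | P2 3-7 | P1 7-11 | P6 11-20 | P3 20-23 | P4 23-31 | P5 31-37 |
Completion: P1=11  P2=7  P3=23  P4=31  P5=37  P6=20

6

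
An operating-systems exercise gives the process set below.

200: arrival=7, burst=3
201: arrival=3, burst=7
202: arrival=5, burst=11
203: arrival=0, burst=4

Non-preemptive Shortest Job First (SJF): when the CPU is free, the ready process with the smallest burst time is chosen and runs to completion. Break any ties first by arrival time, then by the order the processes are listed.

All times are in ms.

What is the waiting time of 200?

4

Timeline: | 203 0-4 | 201 4-11 | 200 11-14 | 202 14-25 |
Completion: 200=14  201=11  202=25  203=4
Turnaround (C−A): 200=7  201=8  202=20  203=4
Waiting(200) = turnaround − burst = 7 − 3 = 4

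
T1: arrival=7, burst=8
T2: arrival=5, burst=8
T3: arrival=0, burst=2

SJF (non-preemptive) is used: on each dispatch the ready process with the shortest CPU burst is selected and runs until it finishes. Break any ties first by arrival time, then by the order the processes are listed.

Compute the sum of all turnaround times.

Schedule: | T3 0-2 | idle 2-5 | T2 5-13 | T1 13-21 |
Completion: T1=21  T2=13  T3=2
Turnaround = completion − arrival: T1=14, T2=8, T3=2
Total turnaround = 14 + 8 + 2 = 24

24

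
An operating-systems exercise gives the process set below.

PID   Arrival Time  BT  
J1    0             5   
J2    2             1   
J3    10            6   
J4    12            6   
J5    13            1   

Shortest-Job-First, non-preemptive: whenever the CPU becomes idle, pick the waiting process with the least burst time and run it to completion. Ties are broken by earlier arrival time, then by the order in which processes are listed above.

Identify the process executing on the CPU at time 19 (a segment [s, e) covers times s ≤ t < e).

J4

Schedule: | J1 0-5 | J2 5-6 | idle 6-10 | J3 10-16 | J5 16-17 | J4 17-23 |
Completion: J1=5  J2=6  J3=16  J4=23  J5=17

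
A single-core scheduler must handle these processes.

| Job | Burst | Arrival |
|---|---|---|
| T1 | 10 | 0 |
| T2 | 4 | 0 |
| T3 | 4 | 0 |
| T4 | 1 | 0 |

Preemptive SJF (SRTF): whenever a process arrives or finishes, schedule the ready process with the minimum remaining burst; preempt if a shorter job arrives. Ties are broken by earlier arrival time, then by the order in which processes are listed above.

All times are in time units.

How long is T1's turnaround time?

Gantt: | T4 0-1 | T2 1-5 | T3 5-9 | T1 9-19 |
Completion: T1=19  T2=5  T3=9  T4=1
Turnaround (C−A): T1=19  T2=5  T3=9  T4=1
Turnaround(T1) = completion − arrival = 19 − 0 = 19

19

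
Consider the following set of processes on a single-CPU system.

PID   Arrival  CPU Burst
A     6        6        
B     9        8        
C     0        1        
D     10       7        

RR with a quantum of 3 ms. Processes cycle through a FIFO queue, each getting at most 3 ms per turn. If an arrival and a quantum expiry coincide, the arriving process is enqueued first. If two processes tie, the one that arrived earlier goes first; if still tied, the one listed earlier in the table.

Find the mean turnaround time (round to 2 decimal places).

Gantt: | C 0-1 | idle 1-6 | A 6-9 | B 9-12 | A 12-15 | D 15-18 | B 18-21 | D 21-24 | B 24-26 | D 26-27 |
Completion: A=15  B=26  C=1  D=27
Turnaround times: A=9, B=17, C=1, D=17
Average turnaround = (9+17+1+17) / 4 = 44/4 = 11.00

11.00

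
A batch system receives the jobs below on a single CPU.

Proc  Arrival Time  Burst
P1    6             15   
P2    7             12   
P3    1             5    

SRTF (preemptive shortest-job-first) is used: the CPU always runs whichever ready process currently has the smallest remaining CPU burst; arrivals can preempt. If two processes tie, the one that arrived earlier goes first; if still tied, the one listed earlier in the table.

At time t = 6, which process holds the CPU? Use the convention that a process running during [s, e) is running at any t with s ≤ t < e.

Timeline: | idle 0-1 | P3 1-6 | P1 6-7 | P2 7-19 | P1 19-33 |
Completion: P1=33  P2=19  P3=6
Turnaround (C−A): P1=27  P2=12  P3=5

P1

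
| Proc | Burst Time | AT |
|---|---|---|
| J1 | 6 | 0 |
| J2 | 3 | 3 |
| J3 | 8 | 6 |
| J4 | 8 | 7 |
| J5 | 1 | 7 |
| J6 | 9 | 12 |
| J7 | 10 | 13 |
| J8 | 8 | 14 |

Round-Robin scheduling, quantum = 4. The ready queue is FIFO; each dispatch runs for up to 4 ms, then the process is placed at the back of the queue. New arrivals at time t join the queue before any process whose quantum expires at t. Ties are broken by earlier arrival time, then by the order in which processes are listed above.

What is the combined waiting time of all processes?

141

Timeline: | J1 0-4 | J2 4-7 | J1 7-9 | J3 9-13 | J4 13-17 | J5 17-18 | J6 18-22 | J7 22-26 | J3 26-30 | J8 30-34 | J4 34-38 | J6 38-42 | J7 42-46 | J8 46-50 | J6 50-51 | J7 51-53 |
Completion: J1=9  J2=7  J3=30  J4=38  J5=18  J6=51  J7=53  J8=50
Waiting = turnaround − burst: J1=3, J2=1, J3=16, J4=23, J5=10, J6=30, J7=30, J8=28
Total waiting = 3 + 1 + 16 + 23 + 10 + 30 + 30 + 28 = 141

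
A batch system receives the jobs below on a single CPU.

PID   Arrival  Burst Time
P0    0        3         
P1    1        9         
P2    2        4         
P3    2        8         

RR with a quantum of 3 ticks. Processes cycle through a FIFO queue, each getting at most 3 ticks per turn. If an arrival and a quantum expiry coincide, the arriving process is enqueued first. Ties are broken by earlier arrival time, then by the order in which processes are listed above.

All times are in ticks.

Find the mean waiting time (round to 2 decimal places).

9.00

Timeline: | P0 0-3 | P1 3-6 | P2 6-9 | P3 9-12 | P1 12-15 | P2 15-16 | P3 16-19 | P1 19-22 | P3 22-24 |
Completion: P0=3  P1=22  P2=16  P3=24
Turnaround (C−A): P0=3  P1=21  P2=14  P3=22
Waiting times: P0=0, P1=12, P2=10, P3=14
Average waiting = (0+12+10+14) / 4 = 36/4 = 9.00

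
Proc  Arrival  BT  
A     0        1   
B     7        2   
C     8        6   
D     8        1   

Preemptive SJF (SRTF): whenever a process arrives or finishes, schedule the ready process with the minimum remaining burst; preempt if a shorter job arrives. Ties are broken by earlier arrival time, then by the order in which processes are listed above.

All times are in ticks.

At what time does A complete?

1

Gantt: | A 0-1 | idle 1-7 | B 7-9 | D 9-10 | C 10-16 |
Completion: A=1  B=9  C=16  D=10
Turnaround (C−A): A=1  B=2  C=8  D=2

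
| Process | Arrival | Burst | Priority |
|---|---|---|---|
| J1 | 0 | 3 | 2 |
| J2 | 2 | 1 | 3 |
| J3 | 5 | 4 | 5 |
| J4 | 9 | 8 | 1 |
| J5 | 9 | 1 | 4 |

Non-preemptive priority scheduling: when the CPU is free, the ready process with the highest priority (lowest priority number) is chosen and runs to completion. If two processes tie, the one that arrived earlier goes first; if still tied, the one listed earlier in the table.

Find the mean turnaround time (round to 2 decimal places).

Schedule: | J1 0-3 | J2 3-4 | idle 4-5 | J3 5-9 | J4 9-17 | J5 17-18 |
Completion: J1=3  J2=4  J3=9  J4=17  J5=18
Turnaround times: J1=3, J2=2, J3=4, J4=8, J5=9
Average turnaround = (3+2+4+8+9) / 5 = 26/5 = 5.20

5.20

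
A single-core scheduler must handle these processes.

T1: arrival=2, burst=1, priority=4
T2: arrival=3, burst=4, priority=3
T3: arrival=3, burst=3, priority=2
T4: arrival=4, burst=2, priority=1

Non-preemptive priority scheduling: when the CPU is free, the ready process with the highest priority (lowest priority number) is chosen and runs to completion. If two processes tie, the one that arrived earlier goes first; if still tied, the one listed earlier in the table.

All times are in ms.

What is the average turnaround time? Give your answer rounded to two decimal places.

4.25

Timeline: | idle 0-2 | T1 2-3 | T3 3-6 | T4 6-8 | T2 8-12 |
Completion: T1=3  T2=12  T3=6  T4=8
Turnaround times: T1=1, T2=9, T3=3, T4=4
Average turnaround = (1+9+3+4) / 4 = 17/4 = 4.25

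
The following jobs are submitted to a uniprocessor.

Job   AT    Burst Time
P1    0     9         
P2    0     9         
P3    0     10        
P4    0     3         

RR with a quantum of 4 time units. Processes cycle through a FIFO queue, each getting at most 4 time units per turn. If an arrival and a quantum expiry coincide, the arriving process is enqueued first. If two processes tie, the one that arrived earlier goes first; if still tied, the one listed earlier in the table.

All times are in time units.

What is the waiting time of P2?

Schedule: | P1 0-4 | P2 4-8 | P3 8-12 | P4 12-15 | P1 15-19 | P2 19-23 | P3 23-27 | P1 27-28 | P2 28-29 | P3 29-31 |
Completion: P1=28  P2=29  P3=31  P4=15
Waiting(P2) = turnaround − burst = 29 − 9 = 20

20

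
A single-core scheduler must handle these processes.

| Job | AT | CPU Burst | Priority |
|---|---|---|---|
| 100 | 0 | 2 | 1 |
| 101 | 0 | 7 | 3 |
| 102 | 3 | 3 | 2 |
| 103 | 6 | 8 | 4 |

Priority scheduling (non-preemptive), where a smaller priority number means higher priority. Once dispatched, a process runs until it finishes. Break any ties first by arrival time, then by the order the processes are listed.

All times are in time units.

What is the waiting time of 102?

6

Schedule: | 100 0-2 | 101 2-9 | 102 9-12 | 103 12-20 |
Completion: 100=2  101=9  102=12  103=20
Waiting(102) = turnaround − burst = 9 − 3 = 6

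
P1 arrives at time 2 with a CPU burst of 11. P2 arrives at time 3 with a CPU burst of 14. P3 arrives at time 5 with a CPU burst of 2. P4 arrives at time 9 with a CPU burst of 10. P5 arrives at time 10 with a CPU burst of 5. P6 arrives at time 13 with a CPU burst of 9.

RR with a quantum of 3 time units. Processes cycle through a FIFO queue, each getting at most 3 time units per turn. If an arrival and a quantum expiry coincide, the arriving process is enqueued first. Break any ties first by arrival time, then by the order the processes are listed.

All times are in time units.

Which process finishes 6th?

Schedule: | idle 0-2 | P1 2-5 | P2 5-8 | P3 8-10 | P1 10-13 | P2 13-16 | P4 16-19 | P5 19-22 | P6 22-25 | P1 25-28 | P2 28-31 | P4 31-34 | P5 34-36 | P6 36-39 | P1 39-41 | P2 41-44 | P4 44-47 | P6 47-50 | P2 50-52 | P4 52-53 |
Completion: P1=41  P2=52  P3=10  P4=53  P5=36  P6=50
Turnaround (C−A): P1=39  P2=49  P3=5  P4=44  P5=26  P6=37
Finish order: P3 → P5 → P1 → P6 → P2 → P4

P4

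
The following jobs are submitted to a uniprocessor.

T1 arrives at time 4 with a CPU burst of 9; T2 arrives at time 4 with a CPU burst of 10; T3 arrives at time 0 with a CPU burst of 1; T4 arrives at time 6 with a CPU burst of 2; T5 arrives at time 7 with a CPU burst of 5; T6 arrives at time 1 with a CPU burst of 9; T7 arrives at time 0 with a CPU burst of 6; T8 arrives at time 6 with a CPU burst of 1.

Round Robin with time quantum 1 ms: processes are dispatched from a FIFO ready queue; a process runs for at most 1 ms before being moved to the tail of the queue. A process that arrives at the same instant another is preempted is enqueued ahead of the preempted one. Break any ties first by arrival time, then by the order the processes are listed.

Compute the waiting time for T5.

21

Timeline: | T3 0-1 | T7 1-2 | T6 2-3 | T7 3-4 | T6 4-5 | T1 5-6 | T2 6-7 | T7 7-8 | T6 8-9 | T4 9-10 | T8 10-11 | T1 11-12 | T5 12-13 | T2 13-14 | T7 14-15 | T6 15-16 | T4 16-17 | T1 17-18 | T5 18-19 | T2 19-20 | T7 20-21 | T6 21-22 | T1 22-23 | T5 23-24 | T2 24-25 | T7 25-26 | T6 26-27 | T1 27-28 | T5 28-29 | T2 29-30 | T6 30-31 | T1 31-32 | T5 32-33 | T2 33-34 | T6 34-35 | T1 35-36 | T2 36-37 | T6 37-38 | T1 38-39 | T2 39-40 | T1 40-41 | T2 41-43 |
Completion: T1=41  T2=43  T3=1  T4=17  T5=33  T6=38  T7=26  T8=11
Turnaround (C−A): T1=37  T2=39  T3=1  T4=11  T5=26  T6=37  T7=26  T8=5
Waiting(T5) = turnaround − burst = 26 − 5 = 21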